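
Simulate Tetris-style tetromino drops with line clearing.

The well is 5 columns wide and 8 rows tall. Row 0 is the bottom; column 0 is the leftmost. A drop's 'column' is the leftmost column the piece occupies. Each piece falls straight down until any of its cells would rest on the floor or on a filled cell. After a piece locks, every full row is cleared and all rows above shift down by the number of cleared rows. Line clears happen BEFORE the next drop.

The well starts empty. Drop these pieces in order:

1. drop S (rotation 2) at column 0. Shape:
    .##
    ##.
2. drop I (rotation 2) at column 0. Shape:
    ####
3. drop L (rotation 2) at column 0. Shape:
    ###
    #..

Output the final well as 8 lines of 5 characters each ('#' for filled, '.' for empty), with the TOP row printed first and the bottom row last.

Answer: .....
.....
.....
###..
#....
####.
.##..
##...

Derivation:
Drop 1: S rot2 at col 0 lands with bottom-row=0; cleared 0 line(s) (total 0); column heights now [1 2 2 0 0], max=2
Drop 2: I rot2 at col 0 lands with bottom-row=2; cleared 0 line(s) (total 0); column heights now [3 3 3 3 0], max=3
Drop 3: L rot2 at col 0 lands with bottom-row=3; cleared 0 line(s) (total 0); column heights now [5 5 5 3 0], max=5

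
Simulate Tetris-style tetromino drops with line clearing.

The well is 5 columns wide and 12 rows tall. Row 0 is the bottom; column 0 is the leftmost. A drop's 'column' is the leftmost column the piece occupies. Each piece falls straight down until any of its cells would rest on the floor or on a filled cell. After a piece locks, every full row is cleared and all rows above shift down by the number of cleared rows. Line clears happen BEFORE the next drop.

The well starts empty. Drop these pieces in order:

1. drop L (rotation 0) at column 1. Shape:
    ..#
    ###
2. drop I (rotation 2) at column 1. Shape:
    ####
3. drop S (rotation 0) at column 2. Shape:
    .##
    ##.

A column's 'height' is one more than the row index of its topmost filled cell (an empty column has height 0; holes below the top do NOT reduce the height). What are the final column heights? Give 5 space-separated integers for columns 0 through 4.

Drop 1: L rot0 at col 1 lands with bottom-row=0; cleared 0 line(s) (total 0); column heights now [0 1 1 2 0], max=2
Drop 2: I rot2 at col 1 lands with bottom-row=2; cleared 0 line(s) (total 0); column heights now [0 3 3 3 3], max=3
Drop 3: S rot0 at col 2 lands with bottom-row=3; cleared 0 line(s) (total 0); column heights now [0 3 4 5 5], max=5

Answer: 0 3 4 5 5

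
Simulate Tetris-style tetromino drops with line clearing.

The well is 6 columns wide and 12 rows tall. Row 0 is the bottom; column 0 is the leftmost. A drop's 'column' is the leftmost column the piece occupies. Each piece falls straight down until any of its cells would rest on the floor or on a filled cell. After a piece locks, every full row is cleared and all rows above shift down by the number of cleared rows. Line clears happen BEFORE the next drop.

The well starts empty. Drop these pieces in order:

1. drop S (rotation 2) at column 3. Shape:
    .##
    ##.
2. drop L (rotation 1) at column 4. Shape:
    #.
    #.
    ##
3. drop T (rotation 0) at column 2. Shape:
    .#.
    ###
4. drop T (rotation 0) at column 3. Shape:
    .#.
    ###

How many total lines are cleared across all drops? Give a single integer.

Answer: 0

Derivation:
Drop 1: S rot2 at col 3 lands with bottom-row=0; cleared 0 line(s) (total 0); column heights now [0 0 0 1 2 2], max=2
Drop 2: L rot1 at col 4 lands with bottom-row=2; cleared 0 line(s) (total 0); column heights now [0 0 0 1 5 3], max=5
Drop 3: T rot0 at col 2 lands with bottom-row=5; cleared 0 line(s) (total 0); column heights now [0 0 6 7 6 3], max=7
Drop 4: T rot0 at col 3 lands with bottom-row=7; cleared 0 line(s) (total 0); column heights now [0 0 6 8 9 8], max=9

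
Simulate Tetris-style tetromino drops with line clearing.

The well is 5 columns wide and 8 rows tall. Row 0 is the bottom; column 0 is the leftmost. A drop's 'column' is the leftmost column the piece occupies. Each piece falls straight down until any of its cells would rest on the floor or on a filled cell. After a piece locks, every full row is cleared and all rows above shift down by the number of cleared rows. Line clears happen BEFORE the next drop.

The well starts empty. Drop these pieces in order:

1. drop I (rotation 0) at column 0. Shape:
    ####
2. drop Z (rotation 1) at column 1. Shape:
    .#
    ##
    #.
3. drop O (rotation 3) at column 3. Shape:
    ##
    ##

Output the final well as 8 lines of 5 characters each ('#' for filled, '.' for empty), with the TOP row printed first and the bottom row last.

Answer: .....
.....
.....
.....
..#..
.####
.#.##
####.

Derivation:
Drop 1: I rot0 at col 0 lands with bottom-row=0; cleared 0 line(s) (total 0); column heights now [1 1 1 1 0], max=1
Drop 2: Z rot1 at col 1 lands with bottom-row=1; cleared 0 line(s) (total 0); column heights now [1 3 4 1 0], max=4
Drop 3: O rot3 at col 3 lands with bottom-row=1; cleared 0 line(s) (total 0); column heights now [1 3 4 3 3], max=4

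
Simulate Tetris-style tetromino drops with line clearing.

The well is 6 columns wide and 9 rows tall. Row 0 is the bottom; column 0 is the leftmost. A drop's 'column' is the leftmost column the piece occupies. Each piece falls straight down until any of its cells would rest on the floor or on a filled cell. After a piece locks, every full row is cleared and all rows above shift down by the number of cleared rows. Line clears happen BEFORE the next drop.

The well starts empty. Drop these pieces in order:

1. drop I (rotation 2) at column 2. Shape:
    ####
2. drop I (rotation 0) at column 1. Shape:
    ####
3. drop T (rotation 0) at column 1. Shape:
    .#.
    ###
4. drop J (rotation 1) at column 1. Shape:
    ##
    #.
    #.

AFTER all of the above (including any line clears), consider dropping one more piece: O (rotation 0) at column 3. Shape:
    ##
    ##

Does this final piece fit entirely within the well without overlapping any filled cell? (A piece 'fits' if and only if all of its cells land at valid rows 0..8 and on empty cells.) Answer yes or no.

Drop 1: I rot2 at col 2 lands with bottom-row=0; cleared 0 line(s) (total 0); column heights now [0 0 1 1 1 1], max=1
Drop 2: I rot0 at col 1 lands with bottom-row=1; cleared 0 line(s) (total 0); column heights now [0 2 2 2 2 1], max=2
Drop 3: T rot0 at col 1 lands with bottom-row=2; cleared 0 line(s) (total 0); column heights now [0 3 4 3 2 1], max=4
Drop 4: J rot1 at col 1 lands with bottom-row=3; cleared 0 line(s) (total 0); column heights now [0 6 6 3 2 1], max=6
Test piece O rot0 at col 3 (width 2): heights before test = [0 6 6 3 2 1]; fits = True

Answer: yes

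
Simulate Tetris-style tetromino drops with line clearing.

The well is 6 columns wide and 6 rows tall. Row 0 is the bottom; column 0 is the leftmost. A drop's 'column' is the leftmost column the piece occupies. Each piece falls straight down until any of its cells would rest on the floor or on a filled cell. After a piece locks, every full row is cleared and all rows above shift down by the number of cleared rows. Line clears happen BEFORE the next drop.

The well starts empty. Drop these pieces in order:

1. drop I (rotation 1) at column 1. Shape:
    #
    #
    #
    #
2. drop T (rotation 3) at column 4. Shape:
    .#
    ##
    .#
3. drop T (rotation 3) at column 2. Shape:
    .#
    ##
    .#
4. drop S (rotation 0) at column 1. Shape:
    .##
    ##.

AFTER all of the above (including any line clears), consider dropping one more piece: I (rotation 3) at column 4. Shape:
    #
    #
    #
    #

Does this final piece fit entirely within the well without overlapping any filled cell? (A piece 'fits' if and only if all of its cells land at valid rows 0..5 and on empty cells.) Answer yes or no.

Drop 1: I rot1 at col 1 lands with bottom-row=0; cleared 0 line(s) (total 0); column heights now [0 4 0 0 0 0], max=4
Drop 2: T rot3 at col 4 lands with bottom-row=0; cleared 0 line(s) (total 0); column heights now [0 4 0 0 2 3], max=4
Drop 3: T rot3 at col 2 lands with bottom-row=0; cleared 0 line(s) (total 0); column heights now [0 4 2 3 2 3], max=4
Drop 4: S rot0 at col 1 lands with bottom-row=4; cleared 0 line(s) (total 0); column heights now [0 5 6 6 2 3], max=6
Test piece I rot3 at col 4 (width 1): heights before test = [0 5 6 6 2 3]; fits = True

Answer: yes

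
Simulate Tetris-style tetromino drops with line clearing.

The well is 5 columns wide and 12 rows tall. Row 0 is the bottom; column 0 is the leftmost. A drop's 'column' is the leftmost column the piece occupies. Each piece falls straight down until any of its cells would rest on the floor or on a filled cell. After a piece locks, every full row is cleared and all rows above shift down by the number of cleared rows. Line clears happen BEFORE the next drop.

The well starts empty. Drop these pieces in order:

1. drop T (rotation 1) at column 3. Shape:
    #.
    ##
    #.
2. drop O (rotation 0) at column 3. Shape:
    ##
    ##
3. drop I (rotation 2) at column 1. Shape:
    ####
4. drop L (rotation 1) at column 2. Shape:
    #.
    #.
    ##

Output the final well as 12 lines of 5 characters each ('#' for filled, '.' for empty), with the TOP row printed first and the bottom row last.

Answer: .....
.....
.....
..#..
..#..
..##.
.####
...##
...##
...#.
...##
...#.

Derivation:
Drop 1: T rot1 at col 3 lands with bottom-row=0; cleared 0 line(s) (total 0); column heights now [0 0 0 3 2], max=3
Drop 2: O rot0 at col 3 lands with bottom-row=3; cleared 0 line(s) (total 0); column heights now [0 0 0 5 5], max=5
Drop 3: I rot2 at col 1 lands with bottom-row=5; cleared 0 line(s) (total 0); column heights now [0 6 6 6 6], max=6
Drop 4: L rot1 at col 2 lands with bottom-row=6; cleared 0 line(s) (total 0); column heights now [0 6 9 7 6], max=9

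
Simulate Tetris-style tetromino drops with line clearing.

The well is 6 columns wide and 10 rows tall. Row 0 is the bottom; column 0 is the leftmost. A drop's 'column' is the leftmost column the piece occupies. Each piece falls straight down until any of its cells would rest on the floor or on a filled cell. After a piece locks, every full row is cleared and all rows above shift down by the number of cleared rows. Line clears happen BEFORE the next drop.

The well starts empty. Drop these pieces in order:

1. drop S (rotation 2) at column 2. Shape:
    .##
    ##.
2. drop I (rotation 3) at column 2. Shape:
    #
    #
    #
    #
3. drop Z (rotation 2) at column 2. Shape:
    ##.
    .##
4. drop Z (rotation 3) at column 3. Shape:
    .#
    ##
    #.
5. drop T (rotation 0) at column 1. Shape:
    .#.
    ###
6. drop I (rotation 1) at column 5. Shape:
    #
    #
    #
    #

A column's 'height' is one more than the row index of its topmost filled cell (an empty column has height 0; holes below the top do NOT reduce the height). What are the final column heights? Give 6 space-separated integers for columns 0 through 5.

Answer: 0 9 10 9 9 4

Derivation:
Drop 1: S rot2 at col 2 lands with bottom-row=0; cleared 0 line(s) (total 0); column heights now [0 0 1 2 2 0], max=2
Drop 2: I rot3 at col 2 lands with bottom-row=1; cleared 0 line(s) (total 0); column heights now [0 0 5 2 2 0], max=5
Drop 3: Z rot2 at col 2 lands with bottom-row=4; cleared 0 line(s) (total 0); column heights now [0 0 6 6 5 0], max=6
Drop 4: Z rot3 at col 3 lands with bottom-row=6; cleared 0 line(s) (total 0); column heights now [0 0 6 8 9 0], max=9
Drop 5: T rot0 at col 1 lands with bottom-row=8; cleared 0 line(s) (total 0); column heights now [0 9 10 9 9 0], max=10
Drop 6: I rot1 at col 5 lands with bottom-row=0; cleared 0 line(s) (total 0); column heights now [0 9 10 9 9 4], max=10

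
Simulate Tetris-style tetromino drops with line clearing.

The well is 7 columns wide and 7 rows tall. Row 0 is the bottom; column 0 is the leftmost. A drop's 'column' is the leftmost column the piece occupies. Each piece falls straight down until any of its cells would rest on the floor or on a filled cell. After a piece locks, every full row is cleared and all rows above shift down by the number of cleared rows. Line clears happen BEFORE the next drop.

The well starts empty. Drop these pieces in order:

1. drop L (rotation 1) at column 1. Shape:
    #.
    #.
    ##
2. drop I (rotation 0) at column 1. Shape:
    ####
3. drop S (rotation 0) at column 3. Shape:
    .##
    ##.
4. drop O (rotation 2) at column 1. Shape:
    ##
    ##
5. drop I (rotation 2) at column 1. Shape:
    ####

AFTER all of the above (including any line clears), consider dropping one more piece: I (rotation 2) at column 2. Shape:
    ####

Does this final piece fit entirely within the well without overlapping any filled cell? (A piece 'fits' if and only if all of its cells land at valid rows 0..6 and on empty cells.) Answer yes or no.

Answer: no

Derivation:
Drop 1: L rot1 at col 1 lands with bottom-row=0; cleared 0 line(s) (total 0); column heights now [0 3 1 0 0 0 0], max=3
Drop 2: I rot0 at col 1 lands with bottom-row=3; cleared 0 line(s) (total 0); column heights now [0 4 4 4 4 0 0], max=4
Drop 3: S rot0 at col 3 lands with bottom-row=4; cleared 0 line(s) (total 0); column heights now [0 4 4 5 6 6 0], max=6
Drop 4: O rot2 at col 1 lands with bottom-row=4; cleared 0 line(s) (total 0); column heights now [0 6 6 5 6 6 0], max=6
Drop 5: I rot2 at col 1 lands with bottom-row=6; cleared 0 line(s) (total 0); column heights now [0 7 7 7 7 6 0], max=7
Test piece I rot2 at col 2 (width 4): heights before test = [0 7 7 7 7 6 0]; fits = False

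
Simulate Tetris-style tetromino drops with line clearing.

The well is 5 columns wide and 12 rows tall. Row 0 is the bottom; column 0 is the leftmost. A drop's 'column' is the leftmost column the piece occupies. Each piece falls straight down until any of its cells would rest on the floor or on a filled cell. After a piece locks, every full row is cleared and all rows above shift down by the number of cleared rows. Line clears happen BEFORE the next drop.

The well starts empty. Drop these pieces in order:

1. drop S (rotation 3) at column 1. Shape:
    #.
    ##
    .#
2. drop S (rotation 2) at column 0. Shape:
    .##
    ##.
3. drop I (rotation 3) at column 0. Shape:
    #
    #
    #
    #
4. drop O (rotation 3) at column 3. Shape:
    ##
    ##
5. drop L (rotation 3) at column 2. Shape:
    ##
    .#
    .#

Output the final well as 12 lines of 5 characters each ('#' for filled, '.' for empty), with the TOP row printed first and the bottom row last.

Answer: .....
.....
.....
.....
#....
#....
#.##.
####.
##.#.
.#...
.####
..###

Derivation:
Drop 1: S rot3 at col 1 lands with bottom-row=0; cleared 0 line(s) (total 0); column heights now [0 3 2 0 0], max=3
Drop 2: S rot2 at col 0 lands with bottom-row=3; cleared 0 line(s) (total 0); column heights now [4 5 5 0 0], max=5
Drop 3: I rot3 at col 0 lands with bottom-row=4; cleared 0 line(s) (total 0); column heights now [8 5 5 0 0], max=8
Drop 4: O rot3 at col 3 lands with bottom-row=0; cleared 0 line(s) (total 0); column heights now [8 5 5 2 2], max=8
Drop 5: L rot3 at col 2 lands with bottom-row=3; cleared 0 line(s) (total 0); column heights now [8 5 6 6 2], max=8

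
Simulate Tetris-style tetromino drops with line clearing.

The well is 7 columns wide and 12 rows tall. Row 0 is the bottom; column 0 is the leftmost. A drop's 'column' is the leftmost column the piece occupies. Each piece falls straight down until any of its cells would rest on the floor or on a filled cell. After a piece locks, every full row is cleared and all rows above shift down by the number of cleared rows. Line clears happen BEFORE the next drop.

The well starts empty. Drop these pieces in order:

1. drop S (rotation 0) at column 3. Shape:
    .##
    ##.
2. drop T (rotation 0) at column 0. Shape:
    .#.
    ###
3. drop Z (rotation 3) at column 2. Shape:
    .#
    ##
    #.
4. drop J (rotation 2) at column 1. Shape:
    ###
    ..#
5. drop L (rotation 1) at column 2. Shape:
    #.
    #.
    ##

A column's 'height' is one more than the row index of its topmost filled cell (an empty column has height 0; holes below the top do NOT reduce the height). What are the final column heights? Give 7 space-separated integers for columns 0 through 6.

Answer: 1 6 9 7 2 2 0

Derivation:
Drop 1: S rot0 at col 3 lands with bottom-row=0; cleared 0 line(s) (total 0); column heights now [0 0 0 1 2 2 0], max=2
Drop 2: T rot0 at col 0 lands with bottom-row=0; cleared 0 line(s) (total 0); column heights now [1 2 1 1 2 2 0], max=2
Drop 3: Z rot3 at col 2 lands with bottom-row=1; cleared 0 line(s) (total 0); column heights now [1 2 3 4 2 2 0], max=4
Drop 4: J rot2 at col 1 lands with bottom-row=4; cleared 0 line(s) (total 0); column heights now [1 6 6 6 2 2 0], max=6
Drop 5: L rot1 at col 2 lands with bottom-row=6; cleared 0 line(s) (total 0); column heights now [1 6 9 7 2 2 0], max=9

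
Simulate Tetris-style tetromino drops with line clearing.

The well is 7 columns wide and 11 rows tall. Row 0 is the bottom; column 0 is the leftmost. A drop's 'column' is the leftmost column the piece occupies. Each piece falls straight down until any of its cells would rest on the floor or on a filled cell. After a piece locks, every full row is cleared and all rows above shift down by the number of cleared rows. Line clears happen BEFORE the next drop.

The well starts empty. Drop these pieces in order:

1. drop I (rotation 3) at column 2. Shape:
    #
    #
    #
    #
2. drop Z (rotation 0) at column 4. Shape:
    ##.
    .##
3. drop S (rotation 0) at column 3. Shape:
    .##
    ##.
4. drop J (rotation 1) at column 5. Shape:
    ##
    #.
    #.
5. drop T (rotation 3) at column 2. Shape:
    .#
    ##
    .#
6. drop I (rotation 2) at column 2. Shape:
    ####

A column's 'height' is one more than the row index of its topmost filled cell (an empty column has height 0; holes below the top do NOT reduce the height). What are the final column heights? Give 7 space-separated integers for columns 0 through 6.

Answer: 0 0 8 8 8 8 7

Derivation:
Drop 1: I rot3 at col 2 lands with bottom-row=0; cleared 0 line(s) (total 0); column heights now [0 0 4 0 0 0 0], max=4
Drop 2: Z rot0 at col 4 lands with bottom-row=0; cleared 0 line(s) (total 0); column heights now [0 0 4 0 2 2 1], max=4
Drop 3: S rot0 at col 3 lands with bottom-row=2; cleared 0 line(s) (total 0); column heights now [0 0 4 3 4 4 1], max=4
Drop 4: J rot1 at col 5 lands with bottom-row=4; cleared 0 line(s) (total 0); column heights now [0 0 4 3 4 7 7], max=7
Drop 5: T rot3 at col 2 lands with bottom-row=3; cleared 0 line(s) (total 0); column heights now [0 0 5 6 4 7 7], max=7
Drop 6: I rot2 at col 2 lands with bottom-row=7; cleared 0 line(s) (total 0); column heights now [0 0 8 8 8 8 7], max=8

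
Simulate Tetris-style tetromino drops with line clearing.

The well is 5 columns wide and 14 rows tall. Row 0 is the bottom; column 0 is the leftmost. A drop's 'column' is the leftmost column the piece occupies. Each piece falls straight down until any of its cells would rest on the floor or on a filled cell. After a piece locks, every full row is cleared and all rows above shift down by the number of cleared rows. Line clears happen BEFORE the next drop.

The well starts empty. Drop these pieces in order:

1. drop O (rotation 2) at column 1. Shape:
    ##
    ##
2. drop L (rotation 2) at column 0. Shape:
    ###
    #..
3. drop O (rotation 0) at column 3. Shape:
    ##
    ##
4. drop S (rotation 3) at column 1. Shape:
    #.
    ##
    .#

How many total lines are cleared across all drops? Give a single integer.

Drop 1: O rot2 at col 1 lands with bottom-row=0; cleared 0 line(s) (total 0); column heights now [0 2 2 0 0], max=2
Drop 2: L rot2 at col 0 lands with bottom-row=1; cleared 0 line(s) (total 0); column heights now [3 3 3 0 0], max=3
Drop 3: O rot0 at col 3 lands with bottom-row=0; cleared 1 line(s) (total 1); column heights now [2 2 2 1 1], max=2
Drop 4: S rot3 at col 1 lands with bottom-row=2; cleared 0 line(s) (total 1); column heights now [2 5 4 1 1], max=5

Answer: 1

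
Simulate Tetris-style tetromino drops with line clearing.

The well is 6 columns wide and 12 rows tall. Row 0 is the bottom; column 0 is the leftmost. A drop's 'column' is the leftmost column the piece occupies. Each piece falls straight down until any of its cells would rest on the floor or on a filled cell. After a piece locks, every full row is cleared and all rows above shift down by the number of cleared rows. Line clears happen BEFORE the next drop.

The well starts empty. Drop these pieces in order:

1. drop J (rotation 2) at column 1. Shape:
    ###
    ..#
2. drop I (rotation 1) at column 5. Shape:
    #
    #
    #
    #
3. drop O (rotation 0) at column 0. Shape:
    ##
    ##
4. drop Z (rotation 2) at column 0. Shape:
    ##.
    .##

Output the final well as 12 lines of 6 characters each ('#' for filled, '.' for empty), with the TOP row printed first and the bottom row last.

Drop 1: J rot2 at col 1 lands with bottom-row=0; cleared 0 line(s) (total 0); column heights now [0 2 2 2 0 0], max=2
Drop 2: I rot1 at col 5 lands with bottom-row=0; cleared 0 line(s) (total 0); column heights now [0 2 2 2 0 4], max=4
Drop 3: O rot0 at col 0 lands with bottom-row=2; cleared 0 line(s) (total 0); column heights now [4 4 2 2 0 4], max=4
Drop 4: Z rot2 at col 0 lands with bottom-row=4; cleared 0 line(s) (total 0); column heights now [6 6 5 2 0 4], max=6

Answer: ......
......
......
......
......
......
##....
.##...
##...#
##...#
.###.#
...#.#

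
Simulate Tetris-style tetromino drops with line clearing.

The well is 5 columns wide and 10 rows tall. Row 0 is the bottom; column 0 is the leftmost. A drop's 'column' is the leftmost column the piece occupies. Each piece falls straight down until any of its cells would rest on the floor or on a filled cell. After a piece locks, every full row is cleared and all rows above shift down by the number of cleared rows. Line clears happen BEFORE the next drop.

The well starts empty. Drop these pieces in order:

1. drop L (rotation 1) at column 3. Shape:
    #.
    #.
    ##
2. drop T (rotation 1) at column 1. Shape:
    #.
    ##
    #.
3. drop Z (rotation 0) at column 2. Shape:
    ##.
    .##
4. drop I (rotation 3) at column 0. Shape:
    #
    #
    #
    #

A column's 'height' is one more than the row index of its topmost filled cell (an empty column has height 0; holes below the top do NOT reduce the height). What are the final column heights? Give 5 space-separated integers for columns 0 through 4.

Answer: 4 3 5 5 4

Derivation:
Drop 1: L rot1 at col 3 lands with bottom-row=0; cleared 0 line(s) (total 0); column heights now [0 0 0 3 1], max=3
Drop 2: T rot1 at col 1 lands with bottom-row=0; cleared 0 line(s) (total 0); column heights now [0 3 2 3 1], max=3
Drop 3: Z rot0 at col 2 lands with bottom-row=3; cleared 0 line(s) (total 0); column heights now [0 3 5 5 4], max=5
Drop 4: I rot3 at col 0 lands with bottom-row=0; cleared 0 line(s) (total 0); column heights now [4 3 5 5 4], max=5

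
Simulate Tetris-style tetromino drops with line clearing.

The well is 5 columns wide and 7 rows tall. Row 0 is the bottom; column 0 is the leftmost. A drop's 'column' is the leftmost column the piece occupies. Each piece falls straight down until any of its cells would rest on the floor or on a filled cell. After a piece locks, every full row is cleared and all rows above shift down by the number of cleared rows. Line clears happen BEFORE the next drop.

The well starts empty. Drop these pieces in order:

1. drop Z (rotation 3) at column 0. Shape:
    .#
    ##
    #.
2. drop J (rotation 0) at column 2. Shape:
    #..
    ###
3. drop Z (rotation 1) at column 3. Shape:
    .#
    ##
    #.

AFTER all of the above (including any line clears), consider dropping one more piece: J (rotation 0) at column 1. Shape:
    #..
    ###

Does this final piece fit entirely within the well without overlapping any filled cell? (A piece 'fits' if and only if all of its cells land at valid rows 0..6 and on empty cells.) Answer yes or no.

Drop 1: Z rot3 at col 0 lands with bottom-row=0; cleared 0 line(s) (total 0); column heights now [2 3 0 0 0], max=3
Drop 2: J rot0 at col 2 lands with bottom-row=0; cleared 0 line(s) (total 0); column heights now [2 3 2 1 1], max=3
Drop 3: Z rot1 at col 3 lands with bottom-row=1; cleared 0 line(s) (total 0); column heights now [2 3 2 3 4], max=4
Test piece J rot0 at col 1 (width 3): heights before test = [2 3 2 3 4]; fits = True

Answer: yes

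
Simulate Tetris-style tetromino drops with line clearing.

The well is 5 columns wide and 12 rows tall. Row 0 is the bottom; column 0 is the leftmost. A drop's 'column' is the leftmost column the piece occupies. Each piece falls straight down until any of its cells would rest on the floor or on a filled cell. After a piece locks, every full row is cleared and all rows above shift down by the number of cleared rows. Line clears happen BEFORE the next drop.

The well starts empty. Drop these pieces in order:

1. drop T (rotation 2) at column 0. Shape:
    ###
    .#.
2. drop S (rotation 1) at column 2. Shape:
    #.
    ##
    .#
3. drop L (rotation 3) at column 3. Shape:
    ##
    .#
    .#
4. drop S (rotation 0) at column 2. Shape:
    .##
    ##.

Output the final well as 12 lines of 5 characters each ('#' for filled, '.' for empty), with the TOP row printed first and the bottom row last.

Drop 1: T rot2 at col 0 lands with bottom-row=0; cleared 0 line(s) (total 0); column heights now [2 2 2 0 0], max=2
Drop 2: S rot1 at col 2 lands with bottom-row=1; cleared 0 line(s) (total 0); column heights now [2 2 4 3 0], max=4
Drop 3: L rot3 at col 3 lands with bottom-row=1; cleared 1 line(s) (total 1); column heights now [0 1 3 3 3], max=3
Drop 4: S rot0 at col 2 lands with bottom-row=3; cleared 0 line(s) (total 1); column heights now [0 1 4 5 5], max=5

Answer: .....
.....
.....
.....
.....
.....
.....
...##
..##.
..###
..###
.#...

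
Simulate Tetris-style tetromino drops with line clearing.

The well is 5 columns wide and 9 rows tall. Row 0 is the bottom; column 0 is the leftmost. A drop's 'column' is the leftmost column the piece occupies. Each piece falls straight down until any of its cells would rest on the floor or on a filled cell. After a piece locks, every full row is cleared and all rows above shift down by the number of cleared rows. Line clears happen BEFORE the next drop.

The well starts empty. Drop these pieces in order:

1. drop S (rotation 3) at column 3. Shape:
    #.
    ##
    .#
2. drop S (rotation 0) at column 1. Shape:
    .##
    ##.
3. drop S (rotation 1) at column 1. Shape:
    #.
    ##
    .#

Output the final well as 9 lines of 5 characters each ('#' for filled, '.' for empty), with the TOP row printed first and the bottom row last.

Answer: .....
.....
.#...
.##..
..#..
..##.
.###.
...##
....#

Derivation:
Drop 1: S rot3 at col 3 lands with bottom-row=0; cleared 0 line(s) (total 0); column heights now [0 0 0 3 2], max=3
Drop 2: S rot0 at col 1 lands with bottom-row=2; cleared 0 line(s) (total 0); column heights now [0 3 4 4 2], max=4
Drop 3: S rot1 at col 1 lands with bottom-row=4; cleared 0 line(s) (total 0); column heights now [0 7 6 4 2], max=7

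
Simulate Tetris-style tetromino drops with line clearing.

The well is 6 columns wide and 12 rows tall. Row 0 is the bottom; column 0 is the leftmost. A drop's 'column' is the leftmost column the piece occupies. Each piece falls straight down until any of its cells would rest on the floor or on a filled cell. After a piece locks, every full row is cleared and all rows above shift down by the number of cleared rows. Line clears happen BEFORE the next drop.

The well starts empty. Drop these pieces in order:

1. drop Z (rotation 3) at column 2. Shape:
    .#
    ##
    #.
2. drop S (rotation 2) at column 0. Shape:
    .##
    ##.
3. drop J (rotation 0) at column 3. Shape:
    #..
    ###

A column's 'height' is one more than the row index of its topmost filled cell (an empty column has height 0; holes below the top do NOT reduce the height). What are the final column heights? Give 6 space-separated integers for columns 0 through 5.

Drop 1: Z rot3 at col 2 lands with bottom-row=0; cleared 0 line(s) (total 0); column heights now [0 0 2 3 0 0], max=3
Drop 2: S rot2 at col 0 lands with bottom-row=1; cleared 0 line(s) (total 0); column heights now [2 3 3 3 0 0], max=3
Drop 3: J rot0 at col 3 lands with bottom-row=3; cleared 0 line(s) (total 0); column heights now [2 3 3 5 4 4], max=5

Answer: 2 3 3 5 4 4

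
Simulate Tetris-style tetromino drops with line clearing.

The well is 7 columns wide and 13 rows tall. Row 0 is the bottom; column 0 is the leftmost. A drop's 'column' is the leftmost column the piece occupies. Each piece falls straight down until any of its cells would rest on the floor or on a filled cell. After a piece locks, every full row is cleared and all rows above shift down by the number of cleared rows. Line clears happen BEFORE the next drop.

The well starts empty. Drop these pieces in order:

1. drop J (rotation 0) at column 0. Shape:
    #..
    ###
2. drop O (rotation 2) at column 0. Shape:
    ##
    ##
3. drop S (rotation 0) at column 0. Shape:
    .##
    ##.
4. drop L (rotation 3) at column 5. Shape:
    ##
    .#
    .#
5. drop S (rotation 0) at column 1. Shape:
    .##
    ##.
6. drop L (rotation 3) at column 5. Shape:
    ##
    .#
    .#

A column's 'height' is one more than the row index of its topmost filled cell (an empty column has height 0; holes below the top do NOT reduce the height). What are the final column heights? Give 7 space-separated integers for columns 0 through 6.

Drop 1: J rot0 at col 0 lands with bottom-row=0; cleared 0 line(s) (total 0); column heights now [2 1 1 0 0 0 0], max=2
Drop 2: O rot2 at col 0 lands with bottom-row=2; cleared 0 line(s) (total 0); column heights now [4 4 1 0 0 0 0], max=4
Drop 3: S rot0 at col 0 lands with bottom-row=4; cleared 0 line(s) (total 0); column heights now [5 6 6 0 0 0 0], max=6
Drop 4: L rot3 at col 5 lands with bottom-row=0; cleared 0 line(s) (total 0); column heights now [5 6 6 0 0 3 3], max=6
Drop 5: S rot0 at col 1 lands with bottom-row=6; cleared 0 line(s) (total 0); column heights now [5 7 8 8 0 3 3], max=8
Drop 6: L rot3 at col 5 lands with bottom-row=3; cleared 0 line(s) (total 0); column heights now [5 7 8 8 0 6 6], max=8

Answer: 5 7 8 8 0 6 6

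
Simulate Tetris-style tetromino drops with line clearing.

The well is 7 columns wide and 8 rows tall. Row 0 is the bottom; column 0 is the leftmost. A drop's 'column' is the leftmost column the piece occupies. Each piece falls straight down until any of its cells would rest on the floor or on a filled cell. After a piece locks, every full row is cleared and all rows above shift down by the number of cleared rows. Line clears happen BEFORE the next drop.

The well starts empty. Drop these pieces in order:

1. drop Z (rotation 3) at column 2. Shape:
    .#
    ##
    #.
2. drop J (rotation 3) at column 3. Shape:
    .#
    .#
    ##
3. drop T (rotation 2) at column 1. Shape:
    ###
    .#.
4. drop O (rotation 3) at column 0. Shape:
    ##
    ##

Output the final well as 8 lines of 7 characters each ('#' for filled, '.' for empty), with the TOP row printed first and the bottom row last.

Answer: .......
##.....
##..#..
.####..
..###..
...#...
..##...
..#....

Derivation:
Drop 1: Z rot3 at col 2 lands with bottom-row=0; cleared 0 line(s) (total 0); column heights now [0 0 2 3 0 0 0], max=3
Drop 2: J rot3 at col 3 lands with bottom-row=3; cleared 0 line(s) (total 0); column heights now [0 0 2 4 6 0 0], max=6
Drop 3: T rot2 at col 1 lands with bottom-row=3; cleared 0 line(s) (total 0); column heights now [0 5 5 5 6 0 0], max=6
Drop 4: O rot3 at col 0 lands with bottom-row=5; cleared 0 line(s) (total 0); column heights now [7 7 5 5 6 0 0], max=7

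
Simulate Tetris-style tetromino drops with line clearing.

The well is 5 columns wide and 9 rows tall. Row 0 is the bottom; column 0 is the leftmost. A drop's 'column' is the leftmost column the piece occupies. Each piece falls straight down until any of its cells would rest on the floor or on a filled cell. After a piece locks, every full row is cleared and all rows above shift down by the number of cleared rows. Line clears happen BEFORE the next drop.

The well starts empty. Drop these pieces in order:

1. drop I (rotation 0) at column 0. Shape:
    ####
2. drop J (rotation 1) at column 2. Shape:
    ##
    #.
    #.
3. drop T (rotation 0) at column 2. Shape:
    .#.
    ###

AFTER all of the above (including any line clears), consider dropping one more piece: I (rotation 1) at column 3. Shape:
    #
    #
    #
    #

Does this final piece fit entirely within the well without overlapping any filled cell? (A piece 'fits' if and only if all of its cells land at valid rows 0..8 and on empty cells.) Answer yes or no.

Drop 1: I rot0 at col 0 lands with bottom-row=0; cleared 0 line(s) (total 0); column heights now [1 1 1 1 0], max=1
Drop 2: J rot1 at col 2 lands with bottom-row=1; cleared 0 line(s) (total 0); column heights now [1 1 4 4 0], max=4
Drop 3: T rot0 at col 2 lands with bottom-row=4; cleared 0 line(s) (total 0); column heights now [1 1 5 6 5], max=6
Test piece I rot1 at col 3 (width 1): heights before test = [1 1 5 6 5]; fits = False

Answer: no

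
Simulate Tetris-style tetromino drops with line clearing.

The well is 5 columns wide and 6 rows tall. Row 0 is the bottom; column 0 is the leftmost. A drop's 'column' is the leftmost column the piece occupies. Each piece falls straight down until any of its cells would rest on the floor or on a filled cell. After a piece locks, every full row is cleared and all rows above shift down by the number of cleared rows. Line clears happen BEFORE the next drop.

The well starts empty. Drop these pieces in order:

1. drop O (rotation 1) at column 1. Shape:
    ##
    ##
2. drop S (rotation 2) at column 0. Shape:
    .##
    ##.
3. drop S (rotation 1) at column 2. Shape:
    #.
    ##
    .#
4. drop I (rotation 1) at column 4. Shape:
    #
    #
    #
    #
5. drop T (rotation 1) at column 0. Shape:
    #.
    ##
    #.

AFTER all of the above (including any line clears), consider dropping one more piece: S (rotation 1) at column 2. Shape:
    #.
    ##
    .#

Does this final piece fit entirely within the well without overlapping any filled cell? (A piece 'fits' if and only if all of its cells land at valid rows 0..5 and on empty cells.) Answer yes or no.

Drop 1: O rot1 at col 1 lands with bottom-row=0; cleared 0 line(s) (total 0); column heights now [0 2 2 0 0], max=2
Drop 2: S rot2 at col 0 lands with bottom-row=2; cleared 0 line(s) (total 0); column heights now [3 4 4 0 0], max=4
Drop 3: S rot1 at col 2 lands with bottom-row=3; cleared 0 line(s) (total 0); column heights now [3 4 6 5 0], max=6
Drop 4: I rot1 at col 4 lands with bottom-row=0; cleared 0 line(s) (total 0); column heights now [3 4 6 5 4], max=6
Drop 5: T rot1 at col 0 lands with bottom-row=3; cleared 1 line(s) (total 1); column heights now [5 4 5 4 3], max=5
Test piece S rot1 at col 2 (width 2): heights before test = [5 4 5 4 3]; fits = False

Answer: no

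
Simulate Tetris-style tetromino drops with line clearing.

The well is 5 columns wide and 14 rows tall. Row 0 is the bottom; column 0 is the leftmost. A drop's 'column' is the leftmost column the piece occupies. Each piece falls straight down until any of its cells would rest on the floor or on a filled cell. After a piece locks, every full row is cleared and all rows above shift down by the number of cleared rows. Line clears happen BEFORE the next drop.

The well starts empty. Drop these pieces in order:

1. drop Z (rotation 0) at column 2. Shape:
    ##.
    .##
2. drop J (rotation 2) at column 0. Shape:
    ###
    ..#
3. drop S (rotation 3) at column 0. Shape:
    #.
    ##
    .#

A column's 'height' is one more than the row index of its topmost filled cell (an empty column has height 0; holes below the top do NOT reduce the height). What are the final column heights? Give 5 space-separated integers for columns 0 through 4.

Answer: 7 6 4 2 1

Derivation:
Drop 1: Z rot0 at col 2 lands with bottom-row=0; cleared 0 line(s) (total 0); column heights now [0 0 2 2 1], max=2
Drop 2: J rot2 at col 0 lands with bottom-row=2; cleared 0 line(s) (total 0); column heights now [4 4 4 2 1], max=4
Drop 3: S rot3 at col 0 lands with bottom-row=4; cleared 0 line(s) (total 0); column heights now [7 6 4 2 1], max=7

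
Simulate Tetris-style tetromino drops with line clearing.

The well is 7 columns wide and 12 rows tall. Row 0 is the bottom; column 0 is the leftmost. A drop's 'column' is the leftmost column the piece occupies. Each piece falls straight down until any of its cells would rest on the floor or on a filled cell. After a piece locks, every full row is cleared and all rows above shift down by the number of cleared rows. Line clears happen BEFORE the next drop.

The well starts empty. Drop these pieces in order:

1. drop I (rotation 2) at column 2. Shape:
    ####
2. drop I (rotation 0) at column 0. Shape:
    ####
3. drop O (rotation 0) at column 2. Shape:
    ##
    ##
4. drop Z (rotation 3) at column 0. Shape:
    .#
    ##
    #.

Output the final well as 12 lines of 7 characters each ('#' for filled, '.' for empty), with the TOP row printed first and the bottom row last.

Drop 1: I rot2 at col 2 lands with bottom-row=0; cleared 0 line(s) (total 0); column heights now [0 0 1 1 1 1 0], max=1
Drop 2: I rot0 at col 0 lands with bottom-row=1; cleared 0 line(s) (total 0); column heights now [2 2 2 2 1 1 0], max=2
Drop 3: O rot0 at col 2 lands with bottom-row=2; cleared 0 line(s) (total 0); column heights now [2 2 4 4 1 1 0], max=4
Drop 4: Z rot3 at col 0 lands with bottom-row=2; cleared 0 line(s) (total 0); column heights now [4 5 4 4 1 1 0], max=5

Answer: .......
.......
.......
.......
.......
.......
.......
.#.....
####...
#.##...
####...
..####.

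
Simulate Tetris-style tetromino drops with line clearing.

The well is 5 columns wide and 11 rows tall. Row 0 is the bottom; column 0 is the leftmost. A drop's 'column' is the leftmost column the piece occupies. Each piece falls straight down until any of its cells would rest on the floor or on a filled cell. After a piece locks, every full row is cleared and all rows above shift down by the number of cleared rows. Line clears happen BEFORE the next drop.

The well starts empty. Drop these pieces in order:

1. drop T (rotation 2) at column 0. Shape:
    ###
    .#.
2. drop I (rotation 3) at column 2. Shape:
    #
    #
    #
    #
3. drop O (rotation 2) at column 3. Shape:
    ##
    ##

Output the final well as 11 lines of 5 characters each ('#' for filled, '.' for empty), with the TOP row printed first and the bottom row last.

Drop 1: T rot2 at col 0 lands with bottom-row=0; cleared 0 line(s) (total 0); column heights now [2 2 2 0 0], max=2
Drop 2: I rot3 at col 2 lands with bottom-row=2; cleared 0 line(s) (total 0); column heights now [2 2 6 0 0], max=6
Drop 3: O rot2 at col 3 lands with bottom-row=0; cleared 1 line(s) (total 1); column heights now [0 1 5 1 1], max=5

Answer: .....
.....
.....
.....
.....
.....
..#..
..#..
..#..
..#..
.#.##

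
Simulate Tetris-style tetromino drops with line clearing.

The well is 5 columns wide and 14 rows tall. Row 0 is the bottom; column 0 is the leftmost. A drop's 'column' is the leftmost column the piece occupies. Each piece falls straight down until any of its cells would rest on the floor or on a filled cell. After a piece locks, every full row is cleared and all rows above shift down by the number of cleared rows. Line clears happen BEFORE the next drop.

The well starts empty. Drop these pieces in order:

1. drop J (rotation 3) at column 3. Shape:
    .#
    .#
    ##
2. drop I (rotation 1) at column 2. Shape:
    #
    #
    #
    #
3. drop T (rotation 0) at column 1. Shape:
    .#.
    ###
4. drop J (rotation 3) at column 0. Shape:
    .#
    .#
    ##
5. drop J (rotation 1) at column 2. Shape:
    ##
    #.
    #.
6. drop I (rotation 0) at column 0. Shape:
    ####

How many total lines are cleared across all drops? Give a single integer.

Drop 1: J rot3 at col 3 lands with bottom-row=0; cleared 0 line(s) (total 0); column heights now [0 0 0 1 3], max=3
Drop 2: I rot1 at col 2 lands with bottom-row=0; cleared 0 line(s) (total 0); column heights now [0 0 4 1 3], max=4
Drop 3: T rot0 at col 1 lands with bottom-row=4; cleared 0 line(s) (total 0); column heights now [0 5 6 5 3], max=6
Drop 4: J rot3 at col 0 lands with bottom-row=5; cleared 0 line(s) (total 0); column heights now [6 8 6 5 3], max=8
Drop 5: J rot1 at col 2 lands with bottom-row=6; cleared 0 line(s) (total 0); column heights now [6 8 9 9 3], max=9
Drop 6: I rot0 at col 0 lands with bottom-row=9; cleared 0 line(s) (total 0); column heights now [10 10 10 10 3], max=10

Answer: 0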